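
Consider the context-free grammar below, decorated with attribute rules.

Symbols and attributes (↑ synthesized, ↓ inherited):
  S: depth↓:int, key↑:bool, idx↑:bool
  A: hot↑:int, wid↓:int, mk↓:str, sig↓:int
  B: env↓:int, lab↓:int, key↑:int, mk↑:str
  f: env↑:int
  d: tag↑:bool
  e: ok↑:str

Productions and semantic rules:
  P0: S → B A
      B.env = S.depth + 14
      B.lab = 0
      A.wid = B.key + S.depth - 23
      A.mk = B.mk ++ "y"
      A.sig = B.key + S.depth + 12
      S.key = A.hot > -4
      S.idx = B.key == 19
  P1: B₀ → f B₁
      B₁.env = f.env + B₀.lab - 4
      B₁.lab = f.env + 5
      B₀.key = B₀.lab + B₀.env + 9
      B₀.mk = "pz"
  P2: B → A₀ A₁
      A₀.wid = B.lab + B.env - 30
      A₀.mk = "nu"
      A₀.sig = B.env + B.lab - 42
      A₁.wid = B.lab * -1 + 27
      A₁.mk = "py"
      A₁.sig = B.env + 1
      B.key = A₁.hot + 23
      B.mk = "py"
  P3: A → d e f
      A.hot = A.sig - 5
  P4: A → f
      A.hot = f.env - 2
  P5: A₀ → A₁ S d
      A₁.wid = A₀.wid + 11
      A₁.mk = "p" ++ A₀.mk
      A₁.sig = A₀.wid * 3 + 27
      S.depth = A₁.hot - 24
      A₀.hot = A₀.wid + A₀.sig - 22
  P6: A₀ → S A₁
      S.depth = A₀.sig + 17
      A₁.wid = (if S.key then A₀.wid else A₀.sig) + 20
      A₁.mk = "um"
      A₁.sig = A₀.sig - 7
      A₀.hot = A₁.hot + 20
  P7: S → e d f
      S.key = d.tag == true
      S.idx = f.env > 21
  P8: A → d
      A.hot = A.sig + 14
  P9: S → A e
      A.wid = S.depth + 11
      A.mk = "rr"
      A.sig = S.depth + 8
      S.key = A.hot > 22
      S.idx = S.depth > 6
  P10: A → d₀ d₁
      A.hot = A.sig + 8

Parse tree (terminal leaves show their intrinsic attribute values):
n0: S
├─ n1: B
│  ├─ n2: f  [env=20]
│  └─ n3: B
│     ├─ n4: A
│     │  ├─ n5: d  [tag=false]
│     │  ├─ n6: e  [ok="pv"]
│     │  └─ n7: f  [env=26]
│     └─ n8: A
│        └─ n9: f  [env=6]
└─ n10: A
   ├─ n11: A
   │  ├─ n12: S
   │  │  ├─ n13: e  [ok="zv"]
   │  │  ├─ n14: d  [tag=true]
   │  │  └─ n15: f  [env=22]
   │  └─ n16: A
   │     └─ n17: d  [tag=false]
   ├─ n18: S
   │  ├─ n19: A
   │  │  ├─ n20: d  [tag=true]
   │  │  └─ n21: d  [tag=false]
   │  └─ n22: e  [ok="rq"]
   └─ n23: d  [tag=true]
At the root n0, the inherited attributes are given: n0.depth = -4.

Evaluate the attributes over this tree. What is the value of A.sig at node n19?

1. n0.depth = -4  [given at root]
2. n1.env = 10  [S.depth + 14]
3. n1.lab = 0  [0]
4. n2.env = 20  [terminal]
5. n3.env = 16  [f.env + B₀.lab - 4]
6. n3.lab = 25  [f.env + 5]
7. n4.wid = 11  [B.lab + B.env - 30]
8. n4.mk = "nu"  ["nu"]
9. n4.sig = -1  [B.env + B.lab - 42]
10. n5.tag = false  [terminal]
11. n6.ok = "pv"  [terminal]
12. n7.env = 26  [terminal]
13. n4.hot = -6  [A.sig - 5]
14. n8.wid = 2  [B.lab * -1 + 27]
15. n8.mk = "py"  ["py"]
16. n8.sig = 17  [B.env + 1]
17. n9.env = 6  [terminal]
18. n8.hot = 4  [f.env - 2]
19. n3.key = 27  [A₁.hot + 23]
20. n3.mk = "py"  ["py"]
21. n1.key = 19  [B₀.lab + B₀.env + 9]
22. n1.mk = "pz"  ["pz"]
23. n10.wid = -8  [B.key + S.depth - 23]
24. n10.mk = "pzy"  [B.mk ++ "y"]
25. n10.sig = 27  [B.key + S.depth + 12]
26. n11.wid = 3  [A₀.wid + 11]
27. n11.mk = "ppzy"  ["p" ++ A₀.mk]
28. n11.sig = 3  [A₀.wid * 3 + 27]
29. n12.depth = 20  [A₀.sig + 17]
30. n13.ok = "zv"  [terminal]
31. n14.tag = true  [terminal]
32. n15.env = 22  [terminal]
33. n12.key = true  [d.tag == true]
34. n12.idx = true  [f.env > 21]
35. n16.wid = 23  [(if S.key then A₀.wid else A₀.sig) + 20]
36. n16.mk = "um"  ["um"]
37. n16.sig = -4  [A₀.sig - 7]
38. n17.tag = false  [terminal]
39. n16.hot = 10  [A.sig + 14]
40. n11.hot = 30  [A₁.hot + 20]
41. n18.depth = 6  [A₁.hot - 24]
42. n19.wid = 17  [S.depth + 11]
43. n19.mk = "rr"  ["rr"]
44. n19.sig = 14  [S.depth + 8]
45. n20.tag = true  [terminal]
46. n21.tag = false  [terminal]
47. n19.hot = 22  [A.sig + 8]
48. n22.ok = "rq"  [terminal]
49. n18.key = false  [A.hot > 22]
50. n18.idx = false  [S.depth > 6]
51. n23.tag = true  [terminal]
52. n10.hot = -3  [A₀.wid + A₀.sig - 22]
53. n0.key = true  [A.hot > -4]
54. n0.idx = true  [B.key == 19]

14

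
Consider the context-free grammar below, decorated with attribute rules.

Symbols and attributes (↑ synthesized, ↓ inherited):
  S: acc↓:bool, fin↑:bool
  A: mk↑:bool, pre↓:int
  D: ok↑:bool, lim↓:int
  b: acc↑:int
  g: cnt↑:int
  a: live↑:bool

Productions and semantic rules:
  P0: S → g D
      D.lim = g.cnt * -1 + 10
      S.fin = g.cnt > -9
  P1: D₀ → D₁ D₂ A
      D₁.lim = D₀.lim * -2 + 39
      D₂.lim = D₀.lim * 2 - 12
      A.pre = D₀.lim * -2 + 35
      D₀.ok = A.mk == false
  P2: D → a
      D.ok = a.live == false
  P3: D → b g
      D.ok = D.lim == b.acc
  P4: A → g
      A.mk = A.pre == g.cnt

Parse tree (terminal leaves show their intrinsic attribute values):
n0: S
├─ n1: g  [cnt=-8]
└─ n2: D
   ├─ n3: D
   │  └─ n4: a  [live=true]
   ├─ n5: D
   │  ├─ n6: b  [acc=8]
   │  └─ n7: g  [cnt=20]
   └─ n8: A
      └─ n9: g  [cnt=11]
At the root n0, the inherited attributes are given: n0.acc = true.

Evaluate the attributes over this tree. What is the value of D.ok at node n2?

1. n0.acc = true  [given at root]
2. n1.cnt = -8  [terminal]
3. n2.lim = 18  [g.cnt * -1 + 10]
4. n3.lim = 3  [D₀.lim * -2 + 39]
5. n4.live = true  [terminal]
6. n3.ok = false  [a.live == false]
7. n5.lim = 24  [D₀.lim * 2 - 12]
8. n6.acc = 8  [terminal]
9. n7.cnt = 20  [terminal]
10. n5.ok = false  [D.lim == b.acc]
11. n8.pre = -1  [D₀.lim * -2 + 35]
12. n9.cnt = 11  [terminal]
13. n8.mk = false  [A.pre == g.cnt]
14. n2.ok = true  [A.mk == false]
15. n0.fin = true  [g.cnt > -9]

true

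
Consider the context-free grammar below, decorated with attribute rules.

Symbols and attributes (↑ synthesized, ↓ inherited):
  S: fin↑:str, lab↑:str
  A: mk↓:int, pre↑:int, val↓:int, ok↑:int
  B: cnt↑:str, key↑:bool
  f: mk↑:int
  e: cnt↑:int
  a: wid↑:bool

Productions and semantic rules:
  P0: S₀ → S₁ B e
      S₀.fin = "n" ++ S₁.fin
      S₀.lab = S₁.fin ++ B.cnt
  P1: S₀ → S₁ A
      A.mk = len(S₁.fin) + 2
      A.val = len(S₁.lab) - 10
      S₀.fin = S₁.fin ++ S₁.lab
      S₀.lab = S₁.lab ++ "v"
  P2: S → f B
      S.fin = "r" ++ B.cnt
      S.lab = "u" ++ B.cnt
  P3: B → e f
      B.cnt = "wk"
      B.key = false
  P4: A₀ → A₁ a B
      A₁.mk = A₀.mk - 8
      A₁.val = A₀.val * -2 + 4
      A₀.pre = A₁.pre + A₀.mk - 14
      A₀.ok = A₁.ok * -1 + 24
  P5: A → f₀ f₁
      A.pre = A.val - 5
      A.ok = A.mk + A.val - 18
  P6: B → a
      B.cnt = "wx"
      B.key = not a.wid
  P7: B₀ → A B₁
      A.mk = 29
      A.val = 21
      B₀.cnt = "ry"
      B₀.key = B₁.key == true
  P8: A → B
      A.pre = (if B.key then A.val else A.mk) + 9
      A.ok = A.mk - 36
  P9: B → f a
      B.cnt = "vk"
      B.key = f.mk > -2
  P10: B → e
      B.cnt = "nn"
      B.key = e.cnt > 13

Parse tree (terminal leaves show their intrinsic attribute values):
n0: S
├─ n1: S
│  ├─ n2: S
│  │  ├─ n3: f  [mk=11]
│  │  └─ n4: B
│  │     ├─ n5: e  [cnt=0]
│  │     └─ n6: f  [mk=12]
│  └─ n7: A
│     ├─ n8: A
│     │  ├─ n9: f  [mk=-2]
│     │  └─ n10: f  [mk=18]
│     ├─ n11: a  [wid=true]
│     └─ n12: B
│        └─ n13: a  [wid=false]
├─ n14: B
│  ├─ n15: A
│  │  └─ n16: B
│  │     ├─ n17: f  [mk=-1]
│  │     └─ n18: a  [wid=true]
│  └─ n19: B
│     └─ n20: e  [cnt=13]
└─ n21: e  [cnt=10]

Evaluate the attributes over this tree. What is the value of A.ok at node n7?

1. n3.mk = 11  [terminal]
2. n5.cnt = 0  [terminal]
3. n6.mk = 12  [terminal]
4. n4.cnt = "wk"  ["wk"]
5. n4.key = false  [false]
6. n2.fin = "rwk"  ["r" ++ B.cnt]
7. n2.lab = "uwk"  ["u" ++ B.cnt]
8. n7.mk = 5  [len(S₁.fin) + 2]
9. n7.val = -7  [len(S₁.lab) - 10]
10. n8.mk = -3  [A₀.mk - 8]
11. n8.val = 18  [A₀.val * -2 + 4]
12. n9.mk = -2  [terminal]
13. n10.mk = 18  [terminal]
14. n8.pre = 13  [A.val - 5]
15. n8.ok = -3  [A.mk + A.val - 18]
16. n11.wid = true  [terminal]
17. n13.wid = false  [terminal]
18. n12.cnt = "wx"  ["wx"]
19. n12.key = true  [not a.wid]
20. n7.pre = 4  [A₁.pre + A₀.mk - 14]
21. n7.ok = 27  [A₁.ok * -1 + 24]
22. n1.fin = "rwkuwk"  [S₁.fin ++ S₁.lab]
23. n1.lab = "uwkv"  [S₁.lab ++ "v"]
24. n15.mk = 29  [29]
25. n15.val = 21  [21]
26. n17.mk = -1  [terminal]
27. n18.wid = true  [terminal]
28. n16.cnt = "vk"  ["vk"]
29. n16.key = true  [f.mk > -2]
30. n15.pre = 30  [(if B.key then A.val else A.mk) + 9]
31. n15.ok = -7  [A.mk - 36]
32. n20.cnt = 13  [terminal]
33. n19.cnt = "nn"  ["nn"]
34. n19.key = false  [e.cnt > 13]
35. n14.cnt = "ry"  ["ry"]
36. n14.key = false  [B₁.key == true]
37. n21.cnt = 10  [terminal]
38. n0.fin = "nrwkuwk"  ["n" ++ S₁.fin]
39. n0.lab = "rwkuwkry"  [S₁.fin ++ B.cnt]

27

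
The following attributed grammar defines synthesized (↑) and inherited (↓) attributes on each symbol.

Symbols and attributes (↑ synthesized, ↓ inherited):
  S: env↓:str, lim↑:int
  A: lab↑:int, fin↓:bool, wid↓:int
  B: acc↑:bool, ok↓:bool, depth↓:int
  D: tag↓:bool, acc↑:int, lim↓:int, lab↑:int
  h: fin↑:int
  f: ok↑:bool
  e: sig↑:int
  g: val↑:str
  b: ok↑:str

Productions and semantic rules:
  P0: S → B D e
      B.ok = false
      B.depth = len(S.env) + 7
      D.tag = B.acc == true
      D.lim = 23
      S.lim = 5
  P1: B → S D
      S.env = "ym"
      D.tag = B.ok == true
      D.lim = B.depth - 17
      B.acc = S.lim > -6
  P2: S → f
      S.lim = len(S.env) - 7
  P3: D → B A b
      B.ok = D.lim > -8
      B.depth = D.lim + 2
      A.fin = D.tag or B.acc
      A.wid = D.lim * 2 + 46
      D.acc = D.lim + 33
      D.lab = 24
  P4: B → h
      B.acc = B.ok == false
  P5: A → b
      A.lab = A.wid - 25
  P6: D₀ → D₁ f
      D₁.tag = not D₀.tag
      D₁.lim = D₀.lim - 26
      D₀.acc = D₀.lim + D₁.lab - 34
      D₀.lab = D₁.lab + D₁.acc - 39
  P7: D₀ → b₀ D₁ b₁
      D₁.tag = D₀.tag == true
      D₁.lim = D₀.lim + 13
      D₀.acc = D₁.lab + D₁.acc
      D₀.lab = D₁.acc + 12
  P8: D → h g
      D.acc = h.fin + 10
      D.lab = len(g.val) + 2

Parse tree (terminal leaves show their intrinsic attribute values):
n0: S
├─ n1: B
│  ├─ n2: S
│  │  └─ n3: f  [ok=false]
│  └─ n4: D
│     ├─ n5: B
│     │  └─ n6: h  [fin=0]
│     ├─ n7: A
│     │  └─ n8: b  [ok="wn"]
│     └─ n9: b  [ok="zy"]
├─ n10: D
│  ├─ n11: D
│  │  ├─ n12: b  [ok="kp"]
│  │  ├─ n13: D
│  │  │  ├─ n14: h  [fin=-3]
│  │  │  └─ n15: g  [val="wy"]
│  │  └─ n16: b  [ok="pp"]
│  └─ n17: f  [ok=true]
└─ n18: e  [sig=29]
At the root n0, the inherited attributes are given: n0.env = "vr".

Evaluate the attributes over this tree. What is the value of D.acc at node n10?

8

1. n0.env = "vr"  [given at root]
2. n1.ok = false  [false]
3. n1.depth = 9  [len(S.env) + 7]
4. n2.env = "ym"  ["ym"]
5. n3.ok = false  [terminal]
6. n2.lim = -5  [len(S.env) - 7]
7. n4.tag = false  [B.ok == true]
8. n4.lim = -8  [B.depth - 17]
9. n5.ok = false  [D.lim > -8]
10. n5.depth = -6  [D.lim + 2]
11. n6.fin = 0  [terminal]
12. n5.acc = true  [B.ok == false]
13. n7.fin = true  [D.tag or B.acc]
14. n7.wid = 30  [D.lim * 2 + 46]
15. n8.ok = "wn"  [terminal]
16. n7.lab = 5  [A.wid - 25]
17. n9.ok = "zy"  [terminal]
18. n4.acc = 25  [D.lim + 33]
19. n4.lab = 24  [24]
20. n1.acc = true  [S.lim > -6]
21. n10.tag = true  [B.acc == true]
22. n10.lim = 23  [23]
23. n11.tag = false  [not D₀.tag]
24. n11.lim = -3  [D₀.lim - 26]
25. n12.ok = "kp"  [terminal]
26. n13.tag = false  [D₀.tag == true]
27. n13.lim = 10  [D₀.lim + 13]
28. n14.fin = -3  [terminal]
29. n15.val = "wy"  [terminal]
30. n13.acc = 7  [h.fin + 10]
31. n13.lab = 4  [len(g.val) + 2]
32. n16.ok = "pp"  [terminal]
33. n11.acc = 11  [D₁.lab + D₁.acc]
34. n11.lab = 19  [D₁.acc + 12]
35. n17.ok = true  [terminal]
36. n10.acc = 8  [D₀.lim + D₁.lab - 34]
37. n10.lab = -9  [D₁.lab + D₁.acc - 39]
38. n18.sig = 29  [terminal]
39. n0.lim = 5  [5]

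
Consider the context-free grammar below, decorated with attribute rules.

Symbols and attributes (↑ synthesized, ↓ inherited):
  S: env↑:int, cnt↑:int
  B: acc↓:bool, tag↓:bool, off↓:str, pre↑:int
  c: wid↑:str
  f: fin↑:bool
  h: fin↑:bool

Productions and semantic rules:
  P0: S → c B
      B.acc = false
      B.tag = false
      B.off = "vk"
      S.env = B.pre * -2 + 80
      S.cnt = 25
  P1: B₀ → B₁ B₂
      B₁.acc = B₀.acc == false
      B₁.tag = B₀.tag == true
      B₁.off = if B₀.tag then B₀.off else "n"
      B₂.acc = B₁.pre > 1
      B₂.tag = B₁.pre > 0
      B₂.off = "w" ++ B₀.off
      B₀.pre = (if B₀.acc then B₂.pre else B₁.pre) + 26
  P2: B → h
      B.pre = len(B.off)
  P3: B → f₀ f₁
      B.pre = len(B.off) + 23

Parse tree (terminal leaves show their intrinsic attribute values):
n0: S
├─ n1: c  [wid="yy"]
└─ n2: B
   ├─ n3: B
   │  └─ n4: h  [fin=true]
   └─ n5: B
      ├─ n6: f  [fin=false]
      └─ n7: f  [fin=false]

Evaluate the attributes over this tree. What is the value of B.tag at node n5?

1. n1.wid = "yy"  [terminal]
2. n2.acc = false  [false]
3. n2.tag = false  [false]
4. n2.off = "vk"  ["vk"]
5. n3.acc = true  [B₀.acc == false]
6. n3.tag = false  [B₀.tag == true]
7. n3.off = "n"  [if B₀.tag then B₀.off else "n"]
8. n4.fin = true  [terminal]
9. n3.pre = 1  [len(B.off)]
10. n5.acc = false  [B₁.pre > 1]
11. n5.tag = true  [B₁.pre > 0]
12. n5.off = "wvk"  ["w" ++ B₀.off]
13. n6.fin = false  [terminal]
14. n7.fin = false  [terminal]
15. n5.pre = 26  [len(B.off) + 23]
16. n2.pre = 27  [(if B₀.acc then B₂.pre else B₁.pre) + 26]
17. n0.env = 26  [B.pre * -2 + 80]
18. n0.cnt = 25  [25]

true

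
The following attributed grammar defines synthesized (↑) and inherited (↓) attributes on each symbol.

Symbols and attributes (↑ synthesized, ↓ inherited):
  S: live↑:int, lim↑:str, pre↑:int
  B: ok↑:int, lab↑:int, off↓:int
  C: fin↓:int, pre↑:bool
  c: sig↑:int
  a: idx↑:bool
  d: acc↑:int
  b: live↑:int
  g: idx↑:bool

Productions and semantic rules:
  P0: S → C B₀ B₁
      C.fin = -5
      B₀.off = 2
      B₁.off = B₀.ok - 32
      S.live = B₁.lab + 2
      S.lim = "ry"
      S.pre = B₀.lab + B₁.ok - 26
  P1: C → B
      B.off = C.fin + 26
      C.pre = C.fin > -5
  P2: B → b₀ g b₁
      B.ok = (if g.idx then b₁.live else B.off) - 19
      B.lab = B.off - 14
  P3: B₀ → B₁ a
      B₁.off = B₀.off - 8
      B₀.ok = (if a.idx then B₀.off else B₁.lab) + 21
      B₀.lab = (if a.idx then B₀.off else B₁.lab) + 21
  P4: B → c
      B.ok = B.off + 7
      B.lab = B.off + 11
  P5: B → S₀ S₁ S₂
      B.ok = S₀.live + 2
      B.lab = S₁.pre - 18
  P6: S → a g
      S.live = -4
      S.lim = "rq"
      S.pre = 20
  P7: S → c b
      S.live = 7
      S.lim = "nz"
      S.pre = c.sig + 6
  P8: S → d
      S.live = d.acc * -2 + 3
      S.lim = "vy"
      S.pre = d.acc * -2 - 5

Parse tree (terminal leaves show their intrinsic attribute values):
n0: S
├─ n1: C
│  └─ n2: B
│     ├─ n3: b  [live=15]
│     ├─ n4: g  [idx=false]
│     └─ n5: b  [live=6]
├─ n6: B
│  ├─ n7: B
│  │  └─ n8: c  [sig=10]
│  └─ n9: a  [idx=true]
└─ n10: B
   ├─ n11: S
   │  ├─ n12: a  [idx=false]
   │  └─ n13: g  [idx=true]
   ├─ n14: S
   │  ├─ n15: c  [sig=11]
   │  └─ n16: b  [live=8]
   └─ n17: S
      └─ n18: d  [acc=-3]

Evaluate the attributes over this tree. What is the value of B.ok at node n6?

23

1. n1.fin = -5  [-5]
2. n2.off = 21  [C.fin + 26]
3. n3.live = 15  [terminal]
4. n4.idx = false  [terminal]
5. n5.live = 6  [terminal]
6. n2.ok = 2  [(if g.idx then b₁.live else B.off) - 19]
7. n2.lab = 7  [B.off - 14]
8. n1.pre = false  [C.fin > -5]
9. n6.off = 2  [2]
10. n7.off = -6  [B₀.off - 8]
11. n8.sig = 10  [terminal]
12. n7.ok = 1  [B.off + 7]
13. n7.lab = 5  [B.off + 11]
14. n9.idx = true  [terminal]
15. n6.ok = 23  [(if a.idx then B₀.off else B₁.lab) + 21]
16. n6.lab = 23  [(if a.idx then B₀.off else B₁.lab) + 21]
17. n10.off = -9  [B₀.ok - 32]
18. n12.idx = false  [terminal]
19. n13.idx = true  [terminal]
20. n11.live = -4  [-4]
21. n11.lim = "rq"  ["rq"]
22. n11.pre = 20  [20]
23. n15.sig = 11  [terminal]
24. n16.live = 8  [terminal]
25. n14.live = 7  [7]
26. n14.lim = "nz"  ["nz"]
27. n14.pre = 17  [c.sig + 6]
28. n18.acc = -3  [terminal]
29. n17.live = 9  [d.acc * -2 + 3]
30. n17.lim = "vy"  ["vy"]
31. n17.pre = 1  [d.acc * -2 - 5]
32. n10.ok = -2  [S₀.live + 2]
33. n10.lab = -1  [S₁.pre - 18]
34. n0.live = 1  [B₁.lab + 2]
35. n0.lim = "ry"  ["ry"]
36. n0.pre = -5  [B₀.lab + B₁.ok - 26]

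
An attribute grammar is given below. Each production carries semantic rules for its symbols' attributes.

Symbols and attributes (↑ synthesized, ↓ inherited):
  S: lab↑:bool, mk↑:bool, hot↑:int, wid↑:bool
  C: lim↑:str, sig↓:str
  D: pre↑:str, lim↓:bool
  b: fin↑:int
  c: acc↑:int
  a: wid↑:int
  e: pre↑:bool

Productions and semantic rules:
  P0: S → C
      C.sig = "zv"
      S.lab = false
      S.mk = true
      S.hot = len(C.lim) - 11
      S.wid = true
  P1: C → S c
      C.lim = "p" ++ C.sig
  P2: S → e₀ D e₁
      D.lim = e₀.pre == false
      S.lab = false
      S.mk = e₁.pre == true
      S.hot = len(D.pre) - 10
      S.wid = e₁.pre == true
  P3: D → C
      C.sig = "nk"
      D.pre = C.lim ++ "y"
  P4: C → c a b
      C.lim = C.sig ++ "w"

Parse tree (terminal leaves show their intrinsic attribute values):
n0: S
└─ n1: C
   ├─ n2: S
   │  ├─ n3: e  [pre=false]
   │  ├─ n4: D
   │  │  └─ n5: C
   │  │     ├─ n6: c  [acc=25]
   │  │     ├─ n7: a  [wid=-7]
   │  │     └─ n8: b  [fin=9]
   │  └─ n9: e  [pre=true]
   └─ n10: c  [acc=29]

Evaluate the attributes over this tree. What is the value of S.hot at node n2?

-6

1. n1.sig = "zv"  ["zv"]
2. n3.pre = false  [terminal]
3. n4.lim = true  [e₀.pre == false]
4. n5.sig = "nk"  ["nk"]
5. n6.acc = 25  [terminal]
6. n7.wid = -7  [terminal]
7. n8.fin = 9  [terminal]
8. n5.lim = "nkw"  [C.sig ++ "w"]
9. n4.pre = "nkwy"  [C.lim ++ "y"]
10. n9.pre = true  [terminal]
11. n2.lab = false  [false]
12. n2.mk = true  [e₁.pre == true]
13. n2.hot = -6  [len(D.pre) - 10]
14. n2.wid = true  [e₁.pre == true]
15. n10.acc = 29  [terminal]
16. n1.lim = "pzv"  ["p" ++ C.sig]
17. n0.lab = false  [false]
18. n0.mk = true  [true]
19. n0.hot = -8  [len(C.lim) - 11]
20. n0.wid = true  [true]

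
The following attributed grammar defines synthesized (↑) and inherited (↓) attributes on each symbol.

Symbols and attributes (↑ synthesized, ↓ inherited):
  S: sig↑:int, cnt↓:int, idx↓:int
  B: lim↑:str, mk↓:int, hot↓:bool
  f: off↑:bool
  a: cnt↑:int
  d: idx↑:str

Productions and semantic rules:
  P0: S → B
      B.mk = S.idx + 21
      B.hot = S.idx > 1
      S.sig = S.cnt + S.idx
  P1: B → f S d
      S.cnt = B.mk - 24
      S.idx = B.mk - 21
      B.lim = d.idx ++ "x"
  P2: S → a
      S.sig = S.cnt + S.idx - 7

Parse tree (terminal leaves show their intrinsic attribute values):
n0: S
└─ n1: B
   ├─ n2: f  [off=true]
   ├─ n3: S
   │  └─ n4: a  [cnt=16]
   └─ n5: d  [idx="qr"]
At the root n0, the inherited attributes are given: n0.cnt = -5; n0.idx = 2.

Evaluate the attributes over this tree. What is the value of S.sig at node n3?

1. n0.cnt = -5  [given at root]
2. n0.idx = 2  [given at root]
3. n1.mk = 23  [S.idx + 21]
4. n1.hot = true  [S.idx > 1]
5. n2.off = true  [terminal]
6. n3.cnt = -1  [B.mk - 24]
7. n3.idx = 2  [B.mk - 21]
8. n4.cnt = 16  [terminal]
9. n3.sig = -6  [S.cnt + S.idx - 7]
10. n5.idx = "qr"  [terminal]
11. n1.lim = "qrx"  [d.idx ++ "x"]
12. n0.sig = -3  [S.cnt + S.idx]

-6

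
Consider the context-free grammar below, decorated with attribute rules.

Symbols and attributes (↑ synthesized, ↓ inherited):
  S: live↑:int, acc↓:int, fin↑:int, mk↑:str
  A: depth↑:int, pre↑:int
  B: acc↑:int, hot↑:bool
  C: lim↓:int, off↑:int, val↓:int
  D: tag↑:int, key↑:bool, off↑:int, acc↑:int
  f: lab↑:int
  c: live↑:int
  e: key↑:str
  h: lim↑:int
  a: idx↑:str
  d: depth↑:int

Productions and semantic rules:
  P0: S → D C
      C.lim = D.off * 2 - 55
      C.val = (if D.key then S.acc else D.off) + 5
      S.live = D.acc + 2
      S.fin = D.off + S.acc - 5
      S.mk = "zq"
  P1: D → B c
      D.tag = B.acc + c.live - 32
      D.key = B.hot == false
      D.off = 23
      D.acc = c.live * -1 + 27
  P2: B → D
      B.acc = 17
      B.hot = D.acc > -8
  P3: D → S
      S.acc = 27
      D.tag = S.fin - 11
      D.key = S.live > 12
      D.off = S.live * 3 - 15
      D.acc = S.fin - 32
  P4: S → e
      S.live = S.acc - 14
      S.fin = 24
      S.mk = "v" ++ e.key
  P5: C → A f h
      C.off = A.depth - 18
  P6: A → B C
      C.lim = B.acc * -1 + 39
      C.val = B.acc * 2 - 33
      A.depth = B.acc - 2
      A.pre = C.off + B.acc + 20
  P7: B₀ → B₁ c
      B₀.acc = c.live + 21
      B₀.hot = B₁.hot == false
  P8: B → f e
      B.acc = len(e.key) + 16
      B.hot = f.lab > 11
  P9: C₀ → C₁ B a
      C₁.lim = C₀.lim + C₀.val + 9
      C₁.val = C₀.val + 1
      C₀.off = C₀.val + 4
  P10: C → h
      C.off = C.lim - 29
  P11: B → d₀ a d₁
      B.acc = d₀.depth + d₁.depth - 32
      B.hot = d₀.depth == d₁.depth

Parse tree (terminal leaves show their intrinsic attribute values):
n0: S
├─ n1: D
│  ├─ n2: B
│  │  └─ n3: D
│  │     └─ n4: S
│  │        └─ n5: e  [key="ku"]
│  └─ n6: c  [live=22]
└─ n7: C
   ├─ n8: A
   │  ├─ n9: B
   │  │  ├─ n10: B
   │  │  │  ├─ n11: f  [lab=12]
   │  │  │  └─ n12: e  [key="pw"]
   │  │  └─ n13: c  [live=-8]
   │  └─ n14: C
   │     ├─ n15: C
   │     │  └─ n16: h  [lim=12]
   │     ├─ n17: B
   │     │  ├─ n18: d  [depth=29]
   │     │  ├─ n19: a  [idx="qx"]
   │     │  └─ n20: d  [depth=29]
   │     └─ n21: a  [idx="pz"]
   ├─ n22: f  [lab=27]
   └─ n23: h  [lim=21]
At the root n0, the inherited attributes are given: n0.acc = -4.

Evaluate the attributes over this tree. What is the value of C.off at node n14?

1. n0.acc = -4  [given at root]
2. n4.acc = 27  [27]
3. n5.key = "ku"  [terminal]
4. n4.live = 13  [S.acc - 14]
5. n4.fin = 24  [24]
6. n4.mk = "vku"  ["v" ++ e.key]
7. n3.tag = 13  [S.fin - 11]
8. n3.key = true  [S.live > 12]
9. n3.off = 24  [S.live * 3 - 15]
10. n3.acc = -8  [S.fin - 32]
11. n2.acc = 17  [17]
12. n2.hot = false  [D.acc > -8]
13. n6.live = 22  [terminal]
14. n1.tag = 7  [B.acc + c.live - 32]
15. n1.key = true  [B.hot == false]
16. n1.off = 23  [23]
17. n1.acc = 5  [c.live * -1 + 27]
18. n7.lim = -9  [D.off * 2 - 55]
19. n7.val = 1  [(if D.key then S.acc else D.off) + 5]
20. n11.lab = 12  [terminal]
21. n12.key = "pw"  [terminal]
22. n10.acc = 18  [len(e.key) + 16]
23. n10.hot = true  [f.lab > 11]
24. n13.live = -8  [terminal]
25. n9.acc = 13  [c.live + 21]
26. n9.hot = false  [B₁.hot == false]
27. n14.lim = 26  [B.acc * -1 + 39]
28. n14.val = -7  [B.acc * 2 - 33]
29. n15.lim = 28  [C₀.lim + C₀.val + 9]
30. n15.val = -6  [C₀.val + 1]
31. n16.lim = 12  [terminal]
32. n15.off = -1  [C.lim - 29]
33. n18.depth = 29  [terminal]
34. n19.idx = "qx"  [terminal]
35. n20.depth = 29  [terminal]
36. n17.acc = 26  [d₀.depth + d₁.depth - 32]
37. n17.hot = true  [d₀.depth == d₁.depth]
38. n21.idx = "pz"  [terminal]
39. n14.off = -3  [C₀.val + 4]
40. n8.depth = 11  [B.acc - 2]
41. n8.pre = 30  [C.off + B.acc + 20]
42. n22.lab = 27  [terminal]
43. n23.lim = 21  [terminal]
44. n7.off = -7  [A.depth - 18]
45. n0.live = 7  [D.acc + 2]
46. n0.fin = 14  [D.off + S.acc - 5]
47. n0.mk = "zq"  ["zq"]

-3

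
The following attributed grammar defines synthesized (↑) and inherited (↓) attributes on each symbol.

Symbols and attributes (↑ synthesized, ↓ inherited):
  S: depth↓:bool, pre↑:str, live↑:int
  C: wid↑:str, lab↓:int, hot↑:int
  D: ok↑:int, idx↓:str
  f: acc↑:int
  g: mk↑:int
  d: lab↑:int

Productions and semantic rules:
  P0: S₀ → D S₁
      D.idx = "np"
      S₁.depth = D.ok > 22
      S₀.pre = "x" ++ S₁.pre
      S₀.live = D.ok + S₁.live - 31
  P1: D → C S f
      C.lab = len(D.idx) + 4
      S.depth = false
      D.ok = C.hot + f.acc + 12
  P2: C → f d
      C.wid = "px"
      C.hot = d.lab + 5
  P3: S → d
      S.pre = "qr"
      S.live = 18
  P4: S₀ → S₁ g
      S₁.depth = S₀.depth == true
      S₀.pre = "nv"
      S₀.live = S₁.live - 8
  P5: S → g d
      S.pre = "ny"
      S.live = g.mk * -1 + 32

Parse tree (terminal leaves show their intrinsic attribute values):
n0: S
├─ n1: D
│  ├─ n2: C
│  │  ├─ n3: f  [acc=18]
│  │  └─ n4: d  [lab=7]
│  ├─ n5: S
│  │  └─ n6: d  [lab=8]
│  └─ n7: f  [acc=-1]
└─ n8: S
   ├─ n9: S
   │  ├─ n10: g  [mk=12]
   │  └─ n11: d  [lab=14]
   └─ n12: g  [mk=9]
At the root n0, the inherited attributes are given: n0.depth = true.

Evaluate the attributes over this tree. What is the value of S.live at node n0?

4

1. n0.depth = true  [given at root]
2. n1.idx = "np"  ["np"]
3. n2.lab = 6  [len(D.idx) + 4]
4. n3.acc = 18  [terminal]
5. n4.lab = 7  [terminal]
6. n2.wid = "px"  ["px"]
7. n2.hot = 12  [d.lab + 5]
8. n5.depth = false  [false]
9. n6.lab = 8  [terminal]
10. n5.pre = "qr"  ["qr"]
11. n5.live = 18  [18]
12. n7.acc = -1  [terminal]
13. n1.ok = 23  [C.hot + f.acc + 12]
14. n8.depth = true  [D.ok > 22]
15. n9.depth = true  [S₀.depth == true]
16. n10.mk = 12  [terminal]
17. n11.lab = 14  [terminal]
18. n9.pre = "ny"  ["ny"]
19. n9.live = 20  [g.mk * -1 + 32]
20. n12.mk = 9  [terminal]
21. n8.pre = "nv"  ["nv"]
22. n8.live = 12  [S₁.live - 8]
23. n0.pre = "xnv"  ["x" ++ S₁.pre]
24. n0.live = 4  [D.ok + S₁.live - 31]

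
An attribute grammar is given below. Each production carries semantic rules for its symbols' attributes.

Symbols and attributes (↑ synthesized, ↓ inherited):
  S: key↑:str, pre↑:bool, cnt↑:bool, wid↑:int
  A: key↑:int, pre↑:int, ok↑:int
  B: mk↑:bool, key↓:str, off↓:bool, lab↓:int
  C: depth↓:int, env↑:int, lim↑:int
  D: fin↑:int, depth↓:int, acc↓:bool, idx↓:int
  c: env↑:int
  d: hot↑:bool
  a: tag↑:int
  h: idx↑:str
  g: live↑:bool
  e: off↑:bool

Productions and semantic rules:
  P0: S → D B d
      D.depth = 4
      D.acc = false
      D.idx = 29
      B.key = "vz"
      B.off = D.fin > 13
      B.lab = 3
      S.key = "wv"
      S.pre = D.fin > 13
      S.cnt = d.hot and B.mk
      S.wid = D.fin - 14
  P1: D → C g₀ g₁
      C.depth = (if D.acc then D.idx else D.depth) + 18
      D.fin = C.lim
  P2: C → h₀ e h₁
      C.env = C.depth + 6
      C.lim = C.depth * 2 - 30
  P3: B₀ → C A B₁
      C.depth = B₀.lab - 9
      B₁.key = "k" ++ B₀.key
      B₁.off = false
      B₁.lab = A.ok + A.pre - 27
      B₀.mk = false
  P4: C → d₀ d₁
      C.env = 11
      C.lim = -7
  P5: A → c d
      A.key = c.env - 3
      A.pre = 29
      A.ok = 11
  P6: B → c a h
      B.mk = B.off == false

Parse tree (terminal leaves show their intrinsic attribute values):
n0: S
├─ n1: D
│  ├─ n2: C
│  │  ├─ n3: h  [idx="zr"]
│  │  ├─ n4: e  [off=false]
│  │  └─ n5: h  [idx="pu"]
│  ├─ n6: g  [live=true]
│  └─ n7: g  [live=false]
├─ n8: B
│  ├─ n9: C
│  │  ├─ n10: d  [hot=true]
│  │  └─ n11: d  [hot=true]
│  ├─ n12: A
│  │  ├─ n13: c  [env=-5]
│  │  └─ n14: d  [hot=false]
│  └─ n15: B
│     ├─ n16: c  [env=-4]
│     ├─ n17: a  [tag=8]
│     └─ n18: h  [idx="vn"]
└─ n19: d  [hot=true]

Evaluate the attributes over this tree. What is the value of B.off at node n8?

1. n1.depth = 4  [4]
2. n1.acc = false  [false]
3. n1.idx = 29  [29]
4. n2.depth = 22  [(if D.acc then D.idx else D.depth) + 18]
5. n3.idx = "zr"  [terminal]
6. n4.off = false  [terminal]
7. n5.idx = "pu"  [terminal]
8. n2.env = 28  [C.depth + 6]
9. n2.lim = 14  [C.depth * 2 - 30]
10. n6.live = true  [terminal]
11. n7.live = false  [terminal]
12. n1.fin = 14  [C.lim]
13. n8.key = "vz"  ["vz"]
14. n8.off = true  [D.fin > 13]
15. n8.lab = 3  [3]
16. n9.depth = -6  [B₀.lab - 9]
17. n10.hot = true  [terminal]
18. n11.hot = true  [terminal]
19. n9.env = 11  [11]
20. n9.lim = -7  [-7]
21. n13.env = -5  [terminal]
22. n14.hot = false  [terminal]
23. n12.key = -8  [c.env - 3]
24. n12.pre = 29  [29]
25. n12.ok = 11  [11]
26. n15.key = "kvz"  ["k" ++ B₀.key]
27. n15.off = false  [false]
28. n15.lab = 13  [A.ok + A.pre - 27]
29. n16.env = -4  [terminal]
30. n17.tag = 8  [terminal]
31. n18.idx = "vn"  [terminal]
32. n15.mk = true  [B.off == false]
33. n8.mk = false  [false]
34. n19.hot = true  [terminal]
35. n0.key = "wv"  ["wv"]
36. n0.pre = true  [D.fin > 13]
37. n0.cnt = false  [d.hot and B.mk]
38. n0.wid = 0  [D.fin - 14]

true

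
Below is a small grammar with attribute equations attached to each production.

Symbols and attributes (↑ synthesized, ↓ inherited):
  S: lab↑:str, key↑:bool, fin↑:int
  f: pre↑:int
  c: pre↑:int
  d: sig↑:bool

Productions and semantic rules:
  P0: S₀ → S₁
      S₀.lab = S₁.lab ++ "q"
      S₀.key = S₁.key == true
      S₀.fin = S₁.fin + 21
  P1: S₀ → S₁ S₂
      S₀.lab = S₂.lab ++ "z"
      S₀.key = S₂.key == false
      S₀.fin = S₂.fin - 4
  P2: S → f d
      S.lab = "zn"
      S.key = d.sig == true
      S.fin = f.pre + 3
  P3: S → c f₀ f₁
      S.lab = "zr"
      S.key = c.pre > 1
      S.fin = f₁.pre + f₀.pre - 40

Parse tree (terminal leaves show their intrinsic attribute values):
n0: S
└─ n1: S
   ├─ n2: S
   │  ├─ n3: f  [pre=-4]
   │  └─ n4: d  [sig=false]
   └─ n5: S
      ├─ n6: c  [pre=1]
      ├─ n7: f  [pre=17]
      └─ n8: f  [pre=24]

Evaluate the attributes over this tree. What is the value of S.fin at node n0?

1. n3.pre = -4  [terminal]
2. n4.sig = false  [terminal]
3. n2.lab = "zn"  ["zn"]
4. n2.key = false  [d.sig == true]
5. n2.fin = -1  [f.pre + 3]
6. n6.pre = 1  [terminal]
7. n7.pre = 17  [terminal]
8. n8.pre = 24  [terminal]
9. n5.lab = "zr"  ["zr"]
10. n5.key = false  [c.pre > 1]
11. n5.fin = 1  [f₁.pre + f₀.pre - 40]
12. n1.lab = "zrz"  [S₂.lab ++ "z"]
13. n1.key = true  [S₂.key == false]
14. n1.fin = -3  [S₂.fin - 4]
15. n0.lab = "zrzq"  [S₁.lab ++ "q"]
16. n0.key = true  [S₁.key == true]
17. n0.fin = 18  [S₁.fin + 21]

18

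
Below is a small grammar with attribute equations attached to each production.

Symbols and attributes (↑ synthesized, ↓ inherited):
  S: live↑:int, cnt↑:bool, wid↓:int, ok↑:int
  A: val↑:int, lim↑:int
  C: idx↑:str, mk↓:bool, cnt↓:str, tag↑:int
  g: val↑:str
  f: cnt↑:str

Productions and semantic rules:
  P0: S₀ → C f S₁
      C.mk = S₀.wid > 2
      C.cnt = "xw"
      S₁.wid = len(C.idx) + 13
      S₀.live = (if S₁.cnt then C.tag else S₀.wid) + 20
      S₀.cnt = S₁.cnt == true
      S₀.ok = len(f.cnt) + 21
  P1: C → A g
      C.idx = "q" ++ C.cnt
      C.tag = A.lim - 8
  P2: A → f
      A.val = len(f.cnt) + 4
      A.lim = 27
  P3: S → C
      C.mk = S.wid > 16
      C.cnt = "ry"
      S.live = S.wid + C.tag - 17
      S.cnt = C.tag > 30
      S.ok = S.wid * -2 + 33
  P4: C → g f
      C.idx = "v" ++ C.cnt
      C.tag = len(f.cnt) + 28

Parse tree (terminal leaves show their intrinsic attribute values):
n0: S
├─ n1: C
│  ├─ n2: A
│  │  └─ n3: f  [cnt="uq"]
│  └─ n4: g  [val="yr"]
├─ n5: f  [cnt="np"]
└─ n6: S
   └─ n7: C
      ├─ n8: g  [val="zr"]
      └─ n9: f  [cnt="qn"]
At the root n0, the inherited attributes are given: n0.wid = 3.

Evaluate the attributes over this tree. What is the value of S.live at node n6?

1. n0.wid = 3  [given at root]
2. n1.mk = true  [S₀.wid > 2]
3. n1.cnt = "xw"  ["xw"]
4. n3.cnt = "uq"  [terminal]
5. n2.val = 6  [len(f.cnt) + 4]
6. n2.lim = 27  [27]
7. n4.val = "yr"  [terminal]
8. n1.idx = "qxw"  ["q" ++ C.cnt]
9. n1.tag = 19  [A.lim - 8]
10. n5.cnt = "np"  [terminal]
11. n6.wid = 16  [len(C.idx) + 13]
12. n7.mk = false  [S.wid > 16]
13. n7.cnt = "ry"  ["ry"]
14. n8.val = "zr"  [terminal]
15. n9.cnt = "qn"  [terminal]
16. n7.idx = "vry"  ["v" ++ C.cnt]
17. n7.tag = 30  [len(f.cnt) + 28]
18. n6.live = 29  [S.wid + C.tag - 17]
19. n6.cnt = false  [C.tag > 30]
20. n6.ok = 1  [S.wid * -2 + 33]
21. n0.live = 23  [(if S₁.cnt then C.tag else S₀.wid) + 20]
22. n0.cnt = false  [S₁.cnt == true]
23. n0.ok = 23  [len(f.cnt) + 21]

29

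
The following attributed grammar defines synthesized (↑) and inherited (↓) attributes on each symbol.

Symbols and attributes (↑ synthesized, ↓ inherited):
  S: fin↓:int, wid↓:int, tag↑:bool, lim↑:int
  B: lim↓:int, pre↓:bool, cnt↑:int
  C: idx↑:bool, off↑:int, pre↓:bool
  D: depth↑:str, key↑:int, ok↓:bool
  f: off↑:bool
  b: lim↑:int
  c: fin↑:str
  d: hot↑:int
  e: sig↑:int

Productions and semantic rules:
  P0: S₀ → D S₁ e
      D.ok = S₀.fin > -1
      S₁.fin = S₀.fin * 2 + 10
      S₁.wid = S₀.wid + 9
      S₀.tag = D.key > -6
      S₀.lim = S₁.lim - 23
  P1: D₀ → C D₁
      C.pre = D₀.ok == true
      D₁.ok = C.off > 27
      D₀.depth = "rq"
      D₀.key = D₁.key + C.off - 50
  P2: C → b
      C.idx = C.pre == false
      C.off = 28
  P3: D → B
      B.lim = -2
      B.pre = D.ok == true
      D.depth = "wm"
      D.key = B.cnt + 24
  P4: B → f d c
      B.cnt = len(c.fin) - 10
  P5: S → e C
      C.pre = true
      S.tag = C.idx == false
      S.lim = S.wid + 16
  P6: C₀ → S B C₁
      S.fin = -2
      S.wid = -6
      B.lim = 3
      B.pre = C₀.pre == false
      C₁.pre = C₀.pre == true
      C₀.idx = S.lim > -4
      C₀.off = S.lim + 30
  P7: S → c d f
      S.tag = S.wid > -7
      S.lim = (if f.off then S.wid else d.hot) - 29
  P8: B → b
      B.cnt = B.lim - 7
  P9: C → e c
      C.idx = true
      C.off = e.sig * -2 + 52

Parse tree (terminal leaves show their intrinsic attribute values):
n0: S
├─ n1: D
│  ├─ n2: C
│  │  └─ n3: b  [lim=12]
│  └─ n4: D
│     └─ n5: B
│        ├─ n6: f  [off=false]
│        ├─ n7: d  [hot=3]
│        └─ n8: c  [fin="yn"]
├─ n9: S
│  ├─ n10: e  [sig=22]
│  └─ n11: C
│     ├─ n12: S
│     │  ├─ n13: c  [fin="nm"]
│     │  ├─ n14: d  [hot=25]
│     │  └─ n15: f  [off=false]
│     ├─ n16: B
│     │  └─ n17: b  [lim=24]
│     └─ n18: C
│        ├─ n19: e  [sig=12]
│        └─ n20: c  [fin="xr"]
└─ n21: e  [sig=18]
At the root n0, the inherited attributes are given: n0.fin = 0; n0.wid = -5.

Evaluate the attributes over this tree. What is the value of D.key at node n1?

-6

1. n0.fin = 0  [given at root]
2. n0.wid = -5  [given at root]
3. n1.ok = true  [S₀.fin > -1]
4. n2.pre = true  [D₀.ok == true]
5. n3.lim = 12  [terminal]
6. n2.idx = false  [C.pre == false]
7. n2.off = 28  [28]
8. n4.ok = true  [C.off > 27]
9. n5.lim = -2  [-2]
10. n5.pre = true  [D.ok == true]
11. n6.off = false  [terminal]
12. n7.hot = 3  [terminal]
13. n8.fin = "yn"  [terminal]
14. n5.cnt = -8  [len(c.fin) - 10]
15. n4.depth = "wm"  ["wm"]
16. n4.key = 16  [B.cnt + 24]
17. n1.depth = "rq"  ["rq"]
18. n1.key = -6  [D₁.key + C.off - 50]
19. n9.fin = 10  [S₀.fin * 2 + 10]
20. n9.wid = 4  [S₀.wid + 9]
21. n10.sig = 22  [terminal]
22. n11.pre = true  [true]
23. n12.fin = -2  [-2]
24. n12.wid = -6  [-6]
25. n13.fin = "nm"  [terminal]
26. n14.hot = 25  [terminal]
27. n15.off = false  [terminal]
28. n12.tag = true  [S.wid > -7]
29. n12.lim = -4  [(if f.off then S.wid else d.hot) - 29]
30. n16.lim = 3  [3]
31. n16.pre = false  [C₀.pre == false]
32. n17.lim = 24  [terminal]
33. n16.cnt = -4  [B.lim - 7]
34. n18.pre = true  [C₀.pre == true]
35. n19.sig = 12  [terminal]
36. n20.fin = "xr"  [terminal]
37. n18.idx = true  [true]
38. n18.off = 28  [e.sig * -2 + 52]
39. n11.idx = false  [S.lim > -4]
40. n11.off = 26  [S.lim + 30]
41. n9.tag = true  [C.idx == false]
42. n9.lim = 20  [S.wid + 16]
43. n21.sig = 18  [terminal]
44. n0.tag = false  [D.key > -6]
45. n0.lim = -3  [S₁.lim - 23]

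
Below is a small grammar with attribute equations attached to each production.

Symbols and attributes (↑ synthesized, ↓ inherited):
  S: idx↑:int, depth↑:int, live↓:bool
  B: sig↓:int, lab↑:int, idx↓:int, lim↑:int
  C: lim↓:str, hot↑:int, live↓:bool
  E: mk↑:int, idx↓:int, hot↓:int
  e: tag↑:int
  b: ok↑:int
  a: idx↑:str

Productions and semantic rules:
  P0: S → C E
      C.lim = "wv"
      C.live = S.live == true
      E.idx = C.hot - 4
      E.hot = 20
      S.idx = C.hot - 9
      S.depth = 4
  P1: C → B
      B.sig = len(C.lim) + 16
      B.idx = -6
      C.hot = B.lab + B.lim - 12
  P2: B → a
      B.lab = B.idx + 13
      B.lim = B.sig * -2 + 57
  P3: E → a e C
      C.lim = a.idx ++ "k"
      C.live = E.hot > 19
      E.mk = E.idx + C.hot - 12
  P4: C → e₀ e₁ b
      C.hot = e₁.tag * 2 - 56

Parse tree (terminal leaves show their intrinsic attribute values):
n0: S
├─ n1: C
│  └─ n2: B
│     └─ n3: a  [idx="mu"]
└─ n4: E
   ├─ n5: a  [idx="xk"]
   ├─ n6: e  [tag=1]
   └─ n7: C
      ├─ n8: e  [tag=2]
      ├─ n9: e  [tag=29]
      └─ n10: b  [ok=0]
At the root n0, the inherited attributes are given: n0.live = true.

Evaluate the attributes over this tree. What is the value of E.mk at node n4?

2

1. n0.live = true  [given at root]
2. n1.lim = "wv"  ["wv"]
3. n1.live = true  [S.live == true]
4. n2.sig = 18  [len(C.lim) + 16]
5. n2.idx = -6  [-6]
6. n3.idx = "mu"  [terminal]
7. n2.lab = 7  [B.idx + 13]
8. n2.lim = 21  [B.sig * -2 + 57]
9. n1.hot = 16  [B.lab + B.lim - 12]
10. n4.idx = 12  [C.hot - 4]
11. n4.hot = 20  [20]
12. n5.idx = "xk"  [terminal]
13. n6.tag = 1  [terminal]
14. n7.lim = "xkk"  [a.idx ++ "k"]
15. n7.live = true  [E.hot > 19]
16. n8.tag = 2  [terminal]
17. n9.tag = 29  [terminal]
18. n10.ok = 0  [terminal]
19. n7.hot = 2  [e₁.tag * 2 - 56]
20. n4.mk = 2  [E.idx + C.hot - 12]
21. n0.idx = 7  [C.hot - 9]
22. n0.depth = 4  [4]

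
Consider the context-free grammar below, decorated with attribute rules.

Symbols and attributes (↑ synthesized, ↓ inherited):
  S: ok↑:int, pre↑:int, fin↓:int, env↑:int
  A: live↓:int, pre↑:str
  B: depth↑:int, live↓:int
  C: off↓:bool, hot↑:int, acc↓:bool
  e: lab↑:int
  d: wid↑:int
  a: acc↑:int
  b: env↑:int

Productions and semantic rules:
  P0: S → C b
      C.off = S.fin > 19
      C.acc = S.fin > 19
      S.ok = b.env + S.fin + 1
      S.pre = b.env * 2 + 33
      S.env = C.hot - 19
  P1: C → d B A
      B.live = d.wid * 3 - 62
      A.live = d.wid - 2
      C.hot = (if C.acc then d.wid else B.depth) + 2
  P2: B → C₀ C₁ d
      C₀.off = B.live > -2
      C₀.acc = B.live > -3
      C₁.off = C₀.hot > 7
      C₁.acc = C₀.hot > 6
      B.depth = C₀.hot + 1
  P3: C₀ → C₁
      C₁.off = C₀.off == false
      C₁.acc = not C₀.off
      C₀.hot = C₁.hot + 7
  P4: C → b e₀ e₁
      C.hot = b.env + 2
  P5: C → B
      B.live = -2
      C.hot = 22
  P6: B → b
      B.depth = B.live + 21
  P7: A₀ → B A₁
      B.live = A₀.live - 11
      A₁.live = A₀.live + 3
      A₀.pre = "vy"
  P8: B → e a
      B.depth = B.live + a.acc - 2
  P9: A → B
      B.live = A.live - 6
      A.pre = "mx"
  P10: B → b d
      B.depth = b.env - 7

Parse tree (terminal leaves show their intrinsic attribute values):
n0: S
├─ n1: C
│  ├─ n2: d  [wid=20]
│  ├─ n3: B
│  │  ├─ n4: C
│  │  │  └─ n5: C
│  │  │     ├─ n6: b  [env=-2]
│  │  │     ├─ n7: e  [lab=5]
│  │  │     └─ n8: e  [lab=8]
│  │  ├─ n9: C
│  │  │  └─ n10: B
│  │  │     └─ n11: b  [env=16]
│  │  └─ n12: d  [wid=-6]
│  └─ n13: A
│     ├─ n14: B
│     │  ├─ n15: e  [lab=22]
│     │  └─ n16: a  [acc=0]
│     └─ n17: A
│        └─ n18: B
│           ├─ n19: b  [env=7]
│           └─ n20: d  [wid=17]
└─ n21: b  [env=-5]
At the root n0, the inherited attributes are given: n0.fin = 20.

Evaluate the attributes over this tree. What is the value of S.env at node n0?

1. n0.fin = 20  [given at root]
2. n1.off = true  [S.fin > 19]
3. n1.acc = true  [S.fin > 19]
4. n2.wid = 20  [terminal]
5. n3.live = -2  [d.wid * 3 - 62]
6. n4.off = false  [B.live > -2]
7. n4.acc = true  [B.live > -3]
8. n5.off = true  [C₀.off == false]
9. n5.acc = true  [not C₀.off]
10. n6.env = -2  [terminal]
11. n7.lab = 5  [terminal]
12. n8.lab = 8  [terminal]
13. n5.hot = 0  [b.env + 2]
14. n4.hot = 7  [C₁.hot + 7]
15. n9.off = false  [C₀.hot > 7]
16. n9.acc = true  [C₀.hot > 6]
17. n10.live = -2  [-2]
18. n11.env = 16  [terminal]
19. n10.depth = 19  [B.live + 21]
20. n9.hot = 22  [22]
21. n12.wid = -6  [terminal]
22. n3.depth = 8  [C₀.hot + 1]
23. n13.live = 18  [d.wid - 2]
24. n14.live = 7  [A₀.live - 11]
25. n15.lab = 22  [terminal]
26. n16.acc = 0  [terminal]
27. n14.depth = 5  [B.live + a.acc - 2]
28. n17.live = 21  [A₀.live + 3]
29. n18.live = 15  [A.live - 6]
30. n19.env = 7  [terminal]
31. n20.wid = 17  [terminal]
32. n18.depth = 0  [b.env - 7]
33. n17.pre = "mx"  ["mx"]
34. n13.pre = "vy"  ["vy"]
35. n1.hot = 22  [(if C.acc then d.wid else B.depth) + 2]
36. n21.env = -5  [terminal]
37. n0.ok = 16  [b.env + S.fin + 1]
38. n0.pre = 23  [b.env * 2 + 33]
39. n0.env = 3  [C.hot - 19]

3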